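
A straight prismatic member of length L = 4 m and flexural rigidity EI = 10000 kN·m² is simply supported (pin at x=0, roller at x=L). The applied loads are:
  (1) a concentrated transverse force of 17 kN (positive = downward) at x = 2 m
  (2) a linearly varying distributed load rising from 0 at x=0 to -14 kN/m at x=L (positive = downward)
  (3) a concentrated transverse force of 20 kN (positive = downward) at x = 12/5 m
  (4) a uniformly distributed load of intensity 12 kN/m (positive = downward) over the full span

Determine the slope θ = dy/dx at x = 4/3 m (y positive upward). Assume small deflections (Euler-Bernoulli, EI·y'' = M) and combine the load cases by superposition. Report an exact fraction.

θ(4/3) = -158399/60750000 rad

Load 1 — point force P=17 kN at a=2 m (b=L-a=2):
  θ_1 = -Pb(L²-b²-3x²)/(6LEI)  [x≤a] = -17·2·(4²-2²-3·(4/3)²)/(6·4·10000) = -17/18000 rad
Load 2 — triangular load w₀=-14 kN/m (0→w₀ over full span):
  θ_2 = -w₀(7L⁴-30L²x²+15x⁴)/(360LEI) = -(-14)·(7·4⁴-30·4²·(4/3)²+15·(4/3)⁴)/(360·4·10000) = 728/759375 rad
Load 3 — point force P=20 kN at a=12/5 m (b=L-a=8/5):
  θ_3 = -Pb(L²-b²-3x²)/(6LEI)  [x≤a] = -20·(8/5)·(4²-(8/5)²-3·(4/3)²)/(6·4·10000) = -152/140625 rad
Load 4 — uniform load w=12 kN/m over full span:
  θ_4 = -w(L³-6Lx²+4x³)/(24EI) = -12·(4³-6·4·(4/3)²+4·(4/3)³)/(24·10000) = -26/16875 rad
Superposition: θ = Σ θ_i = -158399/60750000 rad ≈ -0.002607 rad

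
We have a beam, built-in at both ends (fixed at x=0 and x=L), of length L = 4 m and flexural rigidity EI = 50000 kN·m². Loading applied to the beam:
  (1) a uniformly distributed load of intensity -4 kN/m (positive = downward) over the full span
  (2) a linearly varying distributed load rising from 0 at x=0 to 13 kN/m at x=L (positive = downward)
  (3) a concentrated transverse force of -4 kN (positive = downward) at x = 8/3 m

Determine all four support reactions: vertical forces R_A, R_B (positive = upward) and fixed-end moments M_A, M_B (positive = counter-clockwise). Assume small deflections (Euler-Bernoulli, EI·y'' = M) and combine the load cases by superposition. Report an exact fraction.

R_A = -167/135 kN, M_A = 56/135 kN·m, R_B = 977/135 kN, M_B = -364/135 kN·m

Load 1 — uniform load w=-4 kN/m over full span:
  R_A = wL/2 = (-4)·4/2 = -8 kN
  M_A = wL²/12 = (-4)·4²/12 = -16/3 kN·m
  R_B = wL/2 = (-4)·4/2 = -8 kN
  M_B = -wL²/12 = -(-4)·4²/12 = 16/3 kN·m
Load 2 — triangular load w₀=13 kN/m (0→w₀ over full span):
  R_A = 3w₀L/20 = 3·13·4/20 = 39/5 kN
  M_A = w₀L²/30 = 13·4²/30 = 104/15 kN·m
  R_B = 7w₀L/20 = 7·13·4/20 = 91/5 kN
  M_B = -w₀L²/20 = -13·4²/20 = -52/5 kN·m
Load 3 — point force P=-4 kN at a=8/3 m (b=L-a=4/3):
  R_A = Pb²(3a+b)/L³ = (-4)·(4/3)²·(3·(8/3)+(4/3))/4³ = -28/27 kN
  M_A = Pab²/L² = (-4)·(8/3)·(4/3)²/4² = -32/27 kN·m
  R_B = Pa²(a+3b)/L³ = (-4)·(8/3)²·((8/3)+3·(4/3))/4³ = -80/27 kN
  M_B = -Pa²b/L² = -(-4)·(8/3)²·(4/3)/4² = 64/27 kN·m
Superposition: R_A = -167/135 kN, M_A = 56/135 kN·m, R_B = 977/135 kN, M_B = -364/135 kN·m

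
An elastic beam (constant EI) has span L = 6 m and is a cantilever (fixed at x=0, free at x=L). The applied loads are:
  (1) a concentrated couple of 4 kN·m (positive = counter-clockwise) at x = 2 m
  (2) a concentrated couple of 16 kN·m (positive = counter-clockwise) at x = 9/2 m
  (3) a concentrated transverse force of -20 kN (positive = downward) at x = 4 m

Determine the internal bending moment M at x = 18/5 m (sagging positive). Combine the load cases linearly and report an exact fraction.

M(18/5) = 24 kN·m

Load 1 — applied couple M₀=4 kN·m at a=2 m (b=L-a=4):
  M_1 = 0  [x>a] = 0 kN·m
Load 2 — applied couple M₀=16 kN·m at a=9/2 m (b=L-a=3/2):
  M_2 = M₀  [x≤a] = 16 = 16 kN·m
Load 3 — point force P=-20 kN at a=4 m (b=L-a=2):
  M_3 = -P(a-x)  [x≤a] = -(-20)·(4-(18/5)) = 8 kN·m
Superposition: M = Σ M_i = 24 kN·m ≈ 24.000000 kN·m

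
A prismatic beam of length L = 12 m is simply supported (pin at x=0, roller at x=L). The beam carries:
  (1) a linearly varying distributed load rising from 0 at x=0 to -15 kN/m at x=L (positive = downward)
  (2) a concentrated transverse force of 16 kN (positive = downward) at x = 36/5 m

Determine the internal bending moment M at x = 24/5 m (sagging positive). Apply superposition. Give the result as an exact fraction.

M(24/5) = -2256/25 kN·m

Load 1 — triangular load w₀=-15 kN/m (0→w₀ over full span):
  M_1 = w₀Lx/6 - w₀x³/(6L) = (-15)·12·(24/5)/6 - (-15)·(24/5)³/(6·12) = -3024/25 kN·m
Load 2 — point force P=16 kN at a=36/5 m (b=L-a=24/5):
  M_2 = Pbx/L  [x≤a] = 16·(24/5)·(24/5)/12 = 768/25 kN·m
Superposition: M = Σ M_i = -2256/25 kN·m ≈ -90.240000 kN·m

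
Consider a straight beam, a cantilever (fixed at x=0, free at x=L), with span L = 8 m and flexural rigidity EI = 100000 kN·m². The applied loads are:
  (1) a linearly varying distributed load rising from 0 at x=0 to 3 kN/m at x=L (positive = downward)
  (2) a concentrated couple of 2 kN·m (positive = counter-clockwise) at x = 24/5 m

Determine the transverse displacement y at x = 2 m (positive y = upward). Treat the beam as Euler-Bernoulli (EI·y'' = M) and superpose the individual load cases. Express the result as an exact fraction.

Load 1 — triangular load w₀=3 kN/m (0→w₀ over full span):
  y_1 = (w₀Lx³/12-w₀L²x²/6-w₀x⁵/(120L))/EI = (3·8·2³/12-3·8²·2²/6-3·2⁵/(120·8))/100000 = -1121/1000000 m
Load 2 — applied couple M₀=2 kN·m at a=24/5 m (b=L-a=16/5):
  y_2 = M₀x²/(2EI)  [x≤a] = 2·2²/(2·100000) = 1/25000 m
Superposition: y = Σ y_i = -1081/1000000 m ≈ -0.001081 m

y(2) = -1081/1000000 m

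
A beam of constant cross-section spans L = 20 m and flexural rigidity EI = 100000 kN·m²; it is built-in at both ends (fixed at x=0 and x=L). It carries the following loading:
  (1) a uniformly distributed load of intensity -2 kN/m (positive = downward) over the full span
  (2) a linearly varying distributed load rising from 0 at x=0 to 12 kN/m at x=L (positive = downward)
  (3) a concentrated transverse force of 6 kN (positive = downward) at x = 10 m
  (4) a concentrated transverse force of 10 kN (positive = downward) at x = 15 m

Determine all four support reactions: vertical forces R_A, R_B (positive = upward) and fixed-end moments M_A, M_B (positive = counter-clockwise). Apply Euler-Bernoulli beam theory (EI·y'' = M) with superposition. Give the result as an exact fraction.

R_A = 329/16 kN, M_A = 2825/24 kN·m, R_B = 1207/16 kN, M_B = -5195/24 kN·m

Load 1 — uniform load w=-2 kN/m over full span:
  R_A = wL/2 = (-2)·20/2 = -20 kN
  M_A = wL²/12 = (-2)·20²/12 = -200/3 kN·m
  R_B = wL/2 = (-2)·20/2 = -20 kN
  M_B = -wL²/12 = -(-2)·20²/12 = 200/3 kN·m
Load 2 — triangular load w₀=12 kN/m (0→w₀ over full span):
  R_A = 3w₀L/20 = 3·12·20/20 = 36 kN
  M_A = w₀L²/30 = 12·20²/30 = 160 kN·m
  R_B = 7w₀L/20 = 7·12·20/20 = 84 kN
  M_B = -w₀L²/20 = -12·20²/20 = -240 kN·m
Load 3 — point force P=6 kN at a=10 m (b=L-a=10):
  R_A = Pb²(3a+b)/L³ = 6·10²·(3·10+10)/20³ = 3 kN
  M_A = Pab²/L² = 6·10·10²/20² = 15 kN·m
  R_B = Pa²(a+3b)/L³ = 6·10²·(10+3·10)/20³ = 3 kN
  M_B = -Pa²b/L² = -6·10²·10/20² = -15 kN·m
Load 4 — point force P=10 kN at a=15 m (b=L-a=5):
  R_A = Pb²(3a+b)/L³ = 10·5²·(3·15+5)/20³ = 25/16 kN
  M_A = Pab²/L² = 10·15·5²/20² = 75/8 kN·m
  R_B = Pa²(a+3b)/L³ = 10·15²·(15+3·5)/20³ = 135/16 kN
  M_B = -Pa²b/L² = -10·15²·5/20² = -225/8 kN·m
Superposition: R_A = 329/16 kN, M_A = 2825/24 kN·m, R_B = 1207/16 kN, M_B = -5195/24 kN·m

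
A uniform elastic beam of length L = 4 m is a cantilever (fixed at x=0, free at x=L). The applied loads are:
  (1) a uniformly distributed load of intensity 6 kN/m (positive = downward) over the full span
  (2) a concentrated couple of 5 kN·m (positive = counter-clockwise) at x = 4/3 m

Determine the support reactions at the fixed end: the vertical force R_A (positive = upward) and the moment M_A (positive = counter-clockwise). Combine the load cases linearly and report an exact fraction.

R_A = 24 kN, M_A = 43 kN·m

Load 1 — uniform load w=6 kN/m over full span:
  R_A = wL = 6·4 = 24 kN
  M_A = wL²/2 = 6·4²/2 = 48 kN·m
Load 2 — applied couple M₀=5 kN·m at a=4/3 m (b=L-a=8/3):
  R_A = 0 kN
  M_A = -M₀ = -5 kN·m
Superposition: R_A = 24 kN, M_A = 43 kN·m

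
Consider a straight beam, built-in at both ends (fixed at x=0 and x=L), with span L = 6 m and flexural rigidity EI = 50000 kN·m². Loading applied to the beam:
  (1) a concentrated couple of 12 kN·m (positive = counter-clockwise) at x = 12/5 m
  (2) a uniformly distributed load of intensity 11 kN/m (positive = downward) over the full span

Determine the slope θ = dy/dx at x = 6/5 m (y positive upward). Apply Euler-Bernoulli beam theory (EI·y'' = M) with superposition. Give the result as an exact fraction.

θ(6/5) = -729/1953125 rad

Load 1 — applied couple M₀=12 kN·m at a=12/5 m (b=L-a=18/5):
  θ_1 = (R_Ax²/2 - M_Ax)/EI  [x≤a] with R_A=72/25, M_A=36/25 = ((72/25)·(6/5)²/2 - (36/25)·(6/5))/50000 = 27/3906250 rad
Load 2 — uniform load w=11 kN/m over full span:
  θ_2 = -wx(L-x)(L-2x)/(12EI) = -11·(6/5)·(6-(6/5))·(6-2·(6/5))/(12·50000) = -297/781250 rad
Superposition: θ = Σ θ_i = -729/1953125 rad ≈ -0.000373 rad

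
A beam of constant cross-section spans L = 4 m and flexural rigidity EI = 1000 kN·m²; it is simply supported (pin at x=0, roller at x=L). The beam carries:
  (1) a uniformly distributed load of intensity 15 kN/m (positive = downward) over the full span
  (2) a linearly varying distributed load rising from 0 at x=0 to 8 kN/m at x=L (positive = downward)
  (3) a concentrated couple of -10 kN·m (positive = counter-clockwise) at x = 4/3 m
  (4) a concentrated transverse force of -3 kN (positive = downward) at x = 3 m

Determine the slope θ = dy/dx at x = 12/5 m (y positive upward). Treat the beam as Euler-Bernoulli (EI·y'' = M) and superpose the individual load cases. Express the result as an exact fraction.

Load 1 — uniform load w=15 kN/m over full span:
  θ_1 = -w(L³-6Lx²+4x³)/(24EI) = -15·(4³-6·4·(12/5)²+4·(12/5)³)/(24·1000) = 37/3125 rad
Load 2 — triangular load w₀=8 kN/m (0→w₀ over full span):
  θ_2 = -w₀(7L⁴-30L²x²+15x⁴)/(360LEI) = -8·(7·4⁴-30·4²·(12/5)²+15·(12/5)⁴)/(360·4·1000) = 1856/703125 rad
Load 3 — applied couple M₀=-10 kN·m at a=4/3 m (b=L-a=8/3):
  θ_3 = (M₀x²/(2L)-M₀(x-a)+C₁)/EI  [x>a] with C₁=M₀(3b²-L²)/(6L)=-20/9 = ((-10)·(12/5)²/(2·4)-(-10)·((12/5)-(4/3))+(-20/9))/1000 = 7/5625 rad
Load 4 — point force P=-3 kN at a=3 m (b=L-a=1):
  θ_4 = -Pb(L²-b²-3x²)/(6LEI)  [x≤a] = -(-3)·1·(4²-1²-3·(12/5)²)/(6·4·1000) = -57/200000 rad
Superposition: θ = Σ θ_i = 694759/45000000 rad ≈ 0.015439 rad

θ(12/5) = 694759/45000000 rad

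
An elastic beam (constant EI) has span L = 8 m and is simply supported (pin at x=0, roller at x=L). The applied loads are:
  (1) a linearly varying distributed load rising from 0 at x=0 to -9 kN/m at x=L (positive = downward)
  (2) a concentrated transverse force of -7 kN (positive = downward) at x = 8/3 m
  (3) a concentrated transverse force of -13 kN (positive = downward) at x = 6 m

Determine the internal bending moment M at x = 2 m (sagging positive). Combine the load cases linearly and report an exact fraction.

M(2) = -115/3 kN·m

Load 1 — triangular load w₀=-9 kN/m (0→w₀ over full span):
  M_1 = w₀Lx/6 - w₀x³/(6L) = (-9)·8·2/6 - (-9)·2³/(6·8) = -45/2 kN·m
Load 2 — point force P=-7 kN at a=8/3 m (b=L-a=16/3):
  M_2 = Pbx/L  [x≤a] = (-7)·(16/3)·2/8 = -28/3 kN·m
Load 3 — point force P=-13 kN at a=6 m (b=L-a=2):
  M_3 = Pbx/L  [x≤a] = (-13)·2·2/8 = -13/2 kN·m
Superposition: M = Σ M_i = -115/3 kN·m ≈ -38.333333 kN·m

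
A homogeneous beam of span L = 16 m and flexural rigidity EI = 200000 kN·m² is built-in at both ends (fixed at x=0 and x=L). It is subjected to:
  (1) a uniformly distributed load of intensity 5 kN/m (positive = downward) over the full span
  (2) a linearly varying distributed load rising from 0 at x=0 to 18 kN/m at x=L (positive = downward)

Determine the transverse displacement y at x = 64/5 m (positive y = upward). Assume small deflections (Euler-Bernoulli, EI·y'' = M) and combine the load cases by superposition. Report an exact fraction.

y(64/5) = -772096/146484375 m

Load 1 — uniform load w=5 kN/m over full span:
  y_1 = -wx²(L-x)²/(24EI) = -5·(64/5)²·(16-(64/5))²/(24·200000) = -2048/1171875 m
Load 2 — triangular load w₀=18 kN/m (0→w₀ over full span):
  y_2 = -w₀x²(L-x)²(x+2L)/(120LEI) = -18·(64/5)²·(16-(64/5))²·((64/5)+2·16)/(120·16·200000) = -172032/48828125 m
Superposition: y = Σ y_i = -772096/146484375 m ≈ -0.005271 m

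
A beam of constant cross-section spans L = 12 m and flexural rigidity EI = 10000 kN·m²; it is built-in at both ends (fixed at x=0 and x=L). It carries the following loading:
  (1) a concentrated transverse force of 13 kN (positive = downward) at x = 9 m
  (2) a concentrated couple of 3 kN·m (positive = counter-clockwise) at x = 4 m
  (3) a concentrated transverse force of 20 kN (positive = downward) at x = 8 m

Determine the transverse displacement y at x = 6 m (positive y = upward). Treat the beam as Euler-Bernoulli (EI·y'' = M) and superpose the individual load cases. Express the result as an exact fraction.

Load 1 — point force P=13 kN at a=9 m (b=L-a=3):
  y_1 = -Pb²x²(3aL-(3a+b)x)/(6L³EI)  [x≤a] = -13·3²·6²·(3·9·12-(3·9+3)·6)/(6·12³·10000) = -117/20000 m
Load 2 — applied couple M₀=3 kN·m at a=4 m (b=L-a=8):
  y_2 = (R_Ax³/6 - M_Ax²/2 - M₀(x-a)²/2)/EI  [x>a] with R_A=1/3, M_A=0 = ((1/3)·6³/6 - 0·6²/2 - 3·(6-4)²/2)/10000 = 3/5000 m
Load 3 — point force P=20 kN at a=8 m (b=L-a=4):
  y_3 = -Pb²x²(3aL-(3a+b)x)/(6L³EI)  [x≤a] = -20·4²·6²·(3·8·12-(3·8+4)·6)/(6·12³·10000) = -1/75 m
Superposition: y = Σ y_i = -223/12000 m ≈ -0.018583 m

y(6) = -223/12000 m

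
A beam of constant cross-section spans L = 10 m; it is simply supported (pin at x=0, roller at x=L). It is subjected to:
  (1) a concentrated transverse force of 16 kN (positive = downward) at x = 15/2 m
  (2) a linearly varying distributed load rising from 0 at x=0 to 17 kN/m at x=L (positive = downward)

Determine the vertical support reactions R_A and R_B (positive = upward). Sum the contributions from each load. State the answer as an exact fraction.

Load 1 — point force P=16 kN at a=15/2 m (b=L-a=5/2):
  R_A = Pb/L = 16·(5/2)/10 = 4 kN
  R_B = Pa/L = 16·(15/2)/10 = 12 kN
Load 2 — triangular load w₀=17 kN/m (0→w₀ over full span):
  R_A = w₀L/6 = 17·10/6 = 85/3 kN
  R_B = w₀L/3 = 17·10/3 = 170/3 kN
Superposition: R_A = 97/3 kN, R_B = 206/3 kN

R_A = 97/3 kN, R_B = 206/3 kN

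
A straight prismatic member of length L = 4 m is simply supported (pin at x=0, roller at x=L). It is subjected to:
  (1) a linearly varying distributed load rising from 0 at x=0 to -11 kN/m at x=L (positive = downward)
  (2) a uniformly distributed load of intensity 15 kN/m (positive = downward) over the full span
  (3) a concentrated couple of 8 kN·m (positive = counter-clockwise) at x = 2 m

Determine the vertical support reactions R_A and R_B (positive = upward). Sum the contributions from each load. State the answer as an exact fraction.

Load 1 — triangular load w₀=-11 kN/m (0→w₀ over full span):
  R_A = w₀L/6 = (-11)·4/6 = -22/3 kN
  R_B = w₀L/3 = (-11)·4/3 = -44/3 kN
Load 2 — uniform load w=15 kN/m over full span:
  R_A = wL/2 = 15·4/2 = 30 kN
  R_B = wL/2 = 15·4/2 = 30 kN
Load 3 — applied couple M₀=8 kN·m at a=2 m (b=L-a=2):
  R_A = M₀/L = 8/4 = 2 kN
  R_B = -M₀/L = -8/4 = -2 kN
Superposition: R_A = 74/3 kN, R_B = 40/3 kN

R_A = 74/3 kN, R_B = 40/3 kN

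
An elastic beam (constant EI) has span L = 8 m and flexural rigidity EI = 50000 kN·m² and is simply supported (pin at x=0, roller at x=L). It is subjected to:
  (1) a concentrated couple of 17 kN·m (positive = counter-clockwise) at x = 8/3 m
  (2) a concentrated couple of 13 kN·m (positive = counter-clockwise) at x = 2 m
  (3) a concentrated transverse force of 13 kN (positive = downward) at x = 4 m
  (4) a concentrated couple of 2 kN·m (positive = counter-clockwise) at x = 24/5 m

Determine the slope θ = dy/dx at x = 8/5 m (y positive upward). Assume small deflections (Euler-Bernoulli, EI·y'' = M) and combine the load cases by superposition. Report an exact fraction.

Load 1 — applied couple M₀=17 kN·m at a=8/3 m (b=L-a=16/3):
  θ_1 = (M₀x²/(2L)+C₁)/EI  [x≤a] with C₁=M₀(3b²-L²)/(6L)=68/9 = (17·(8/5)²/(2·8)+(68/9))/50000 = 289/1406250 rad
Load 2 — applied couple M₀=13 kN·m at a=2 m (b=L-a=6):
  θ_2 = (M₀x²/(2L)+C₁)/EI  [x≤a] with C₁=M₀(3b²-L²)/(6L)=143/12 = (13·(8/5)²/(2·8)+(143/12))/50000 = 4199/15000000 rad
Load 3 — point force P=13 kN at a=4 m (b=L-a=4):
  θ_3 = -Pb(L²-b²-3x²)/(6LEI)  [x≤a] = -13·4·(8²-4²-3·(8/5)²)/(6·8·50000) = -273/312500 rad
Load 4 — applied couple M₀=2 kN·m at a=24/5 m (b=L-a=16/5):
  θ_4 = (M₀x²/(2L)+C₁)/EI  [x≤a] with C₁=M₀(3b²-L²)/(6L)=-104/75 = (2·(8/5)²/(2·8)+(-104/75))/50000 = -1/46875 rad
Superposition: θ = Σ θ_i = -18427/45000000 rad ≈ -0.000409 rad

θ(8/5) = -18427/45000000 rad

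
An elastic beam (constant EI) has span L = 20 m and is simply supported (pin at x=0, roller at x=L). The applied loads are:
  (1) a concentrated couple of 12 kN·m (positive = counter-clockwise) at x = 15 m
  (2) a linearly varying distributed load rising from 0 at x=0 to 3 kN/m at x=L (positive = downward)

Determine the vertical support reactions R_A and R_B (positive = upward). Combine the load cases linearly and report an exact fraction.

Load 1 — applied couple M₀=12 kN·m at a=15 m (b=L-a=5):
  R_A = M₀/L = 12/20 = 3/5 kN
  R_B = -M₀/L = -12/20 = -3/5 kN
Load 2 — triangular load w₀=3 kN/m (0→w₀ over full span):
  R_A = w₀L/6 = 3·20/6 = 10 kN
  R_B = w₀L/3 = 3·20/3 = 20 kN
Superposition: R_A = 53/5 kN, R_B = 97/5 kN

R_A = 53/5 kN, R_B = 97/5 kN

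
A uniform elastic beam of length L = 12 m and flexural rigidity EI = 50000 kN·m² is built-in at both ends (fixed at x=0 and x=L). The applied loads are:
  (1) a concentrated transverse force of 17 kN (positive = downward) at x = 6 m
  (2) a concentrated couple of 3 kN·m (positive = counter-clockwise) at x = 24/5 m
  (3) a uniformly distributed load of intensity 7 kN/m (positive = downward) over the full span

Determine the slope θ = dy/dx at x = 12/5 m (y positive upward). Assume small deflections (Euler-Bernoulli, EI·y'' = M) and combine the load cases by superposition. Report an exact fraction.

Load 1 — point force P=17 kN at a=6 m (b=L-a=6):
  θ_1 = -Pb²x(2aL-(3a+b)x)/(2L³EI)  [x≤a] = -17·6²·(12/5)·(2·6·12-(3·6+6)·(12/5))/(2·12³·50000) = -459/625000 rad
Load 2 — applied couple M₀=3 kN·m at a=24/5 m (b=L-a=36/5):
  θ_2 = (R_Ax²/2 - M_Ax)/EI  [x≤a] with R_A=9/25, M_A=9/25 = ((9/25)·(12/5)²/2 - (9/25)·(12/5))/50000 = 27/7812500 rad
Load 3 — uniform load w=7 kN/m over full span:
  θ_3 = -wx(L-x)(L-2x)/(12EI) = -7·(12/5)·(12-(12/5))·(12-2·(12/5))/(12·50000) = -756/390625 rad
Superposition: θ = Σ θ_i = -41661/15625000 rad ≈ -0.002666 rad

θ(12/5) = -41661/15625000 rad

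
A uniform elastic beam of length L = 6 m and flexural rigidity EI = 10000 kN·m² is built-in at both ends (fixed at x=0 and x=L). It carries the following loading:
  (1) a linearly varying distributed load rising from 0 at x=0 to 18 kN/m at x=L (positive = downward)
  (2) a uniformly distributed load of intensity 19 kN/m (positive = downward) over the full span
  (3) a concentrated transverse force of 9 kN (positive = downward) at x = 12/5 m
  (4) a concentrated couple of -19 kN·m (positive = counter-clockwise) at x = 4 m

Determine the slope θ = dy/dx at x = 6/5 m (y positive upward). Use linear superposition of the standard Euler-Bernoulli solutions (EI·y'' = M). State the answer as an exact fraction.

Load 1 — triangular load w₀=18 kN/m (0→w₀ over full span):
  θ_1 = -w₀(2x(L-x)(L-2x)(x+2L)+x²(L-x)²)/(120LEI) = -18·(2·(6/5)·(6-(6/5))·(6-2·(6/5))·((6/5)+2·6)+(6/5)²·(6-(6/5))²)/(120·6·10000) = -567/390625 rad
Load 2 — uniform load w=19 kN/m over full span:
  θ_2 = -wx(L-x)(L-2x)/(12EI) = -19·(6/5)·(6-(6/5))·(6-2·(6/5))/(12·10000) = -513/156250 rad
Load 3 — point force P=9 kN at a=12/5 m (b=L-a=18/5):
  θ_3 = -Pb²x(2aL-(3a+b)x)/(2L³EI)  [x≤a] = -9·(18/5)²·(6/5)·(2·(12/5)·6-(3·(12/5)+(18/5))·(6/5))/(2·6³·10000) = -8019/15625000 rad
Load 4 — applied couple M₀=-19 kN·m at a=4 m (b=L-a=2):
  θ_4 = (R_Ax²/2 - M_Ax)/EI  [x≤a] with R_A=-38/9, M_A=-19/3 = ((-38/9)·(6/5)²/2 - (-19/3)·(6/5))/10000 = 57/125000 rad
Superposition: θ = Σ θ_i = -37437/7812500 rad ≈ -0.004792 rad

θ(6/5) = -37437/7812500 rad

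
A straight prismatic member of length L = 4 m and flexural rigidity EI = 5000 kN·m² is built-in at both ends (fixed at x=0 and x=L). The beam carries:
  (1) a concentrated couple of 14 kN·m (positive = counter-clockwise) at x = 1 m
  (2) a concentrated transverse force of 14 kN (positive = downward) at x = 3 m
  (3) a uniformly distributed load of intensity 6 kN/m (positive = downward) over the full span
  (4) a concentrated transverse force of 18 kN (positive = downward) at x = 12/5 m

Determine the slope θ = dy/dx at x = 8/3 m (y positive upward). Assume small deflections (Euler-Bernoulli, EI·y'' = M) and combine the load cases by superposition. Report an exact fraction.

Load 1 — applied couple M₀=14 kN·m at a=1 m (b=L-a=3):
  θ_1 = (R_Ax²/2 - M_Ax - M₀(x-a))/EI  [x>a] with R_A=63/16, M_A=-21/8 = ((63/16)·(8/3)²/2 - (-21/8)·(8/3) - 14·((8/3)-1))/5000 = -7/15000 rad
Load 2 — point force P=14 kN at a=3 m (b=L-a=1):
  θ_2 = -Pb²x(2aL-(3a+b)x)/(2L³EI)  [x≤a] = -14·1²·(8/3)·(2·3·4-(3·3+1)·(8/3))/(2·4³·5000) = 7/45000 rad
Load 3 — uniform load w=6 kN/m over full span:
  θ_3 = -wx(L-x)(L-2x)/(12EI) = -6·(8/3)·(4-(8/3))·(4-2·(8/3))/(12·5000) = 8/16875 rad
Load 4 — point force P=18 kN at a=12/5 m (b=L-a=8/5):
  θ_4 = Pa²(L-x)(2bL-(3b+a)(L-x))/(2L³EI)  [x>a] = 18·(12/5)²·(4-(8/3))·(2·(8/5)·4-(3·(8/5)+(12/5))·(4-(8/3)))/(2·4³·5000) = 54/78125 rad
Superposition: θ = Σ θ_i = 7207/8437500 rad ≈ 0.000854 rad

θ(8/3) = 7207/8437500 rad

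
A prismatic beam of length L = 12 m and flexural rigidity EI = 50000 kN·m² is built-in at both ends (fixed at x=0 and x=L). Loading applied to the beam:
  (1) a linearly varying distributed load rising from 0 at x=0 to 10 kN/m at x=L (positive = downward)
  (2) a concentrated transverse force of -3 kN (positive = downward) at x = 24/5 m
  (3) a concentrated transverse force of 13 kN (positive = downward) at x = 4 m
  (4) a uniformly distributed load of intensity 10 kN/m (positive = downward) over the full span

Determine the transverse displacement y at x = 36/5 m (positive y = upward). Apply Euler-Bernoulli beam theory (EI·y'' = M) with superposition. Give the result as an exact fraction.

y(36/5) = -2364544/146484375 m

Load 1 — triangular load w₀=10 kN/m (0→w₀ over full span):
  y_1 = -w₀x²(L-x)²(x+2L)/(120LEI) = -10·(36/5)²·(12-(36/5))²·((36/5)+2·12)/(120·12·50000) = -50544/9765625 m
Load 2 — point force P=-3 kN at a=24/5 m (b=L-a=36/5):
  y_2 = -Pa²(L-x)²(3bL-(3b+a)(L-x))/(6L³EI)  [x>a] = -(-3)·(24/5)²·(12-(36/5))²·(3·(36/5)·12-(3·(36/5)+(24/5))·(12-(36/5)))/(6·12³·50000) = 19872/48828125 m
Load 3 — point force P=13 kN at a=4 m (b=L-a=8):
  y_3 = -Pa²(L-x)²(3bL-(3b+a)(L-x))/(6L³EI)  [x>a] = -13·4²·(12-(36/5))²·(3·8·12-(3·8+4)·(12-(36/5)))/(6·12³·50000) = -1664/1171875 m
Load 4 — uniform load w=10 kN/m over full span:
  y_4 = -wx²(L-x)²/(24EI) = -10·(36/5)²·(12-(36/5))²/(24·50000) = -3888/390625 m
Superposition: y = Σ y_i = -2364544/146484375 m ≈ -0.016142 m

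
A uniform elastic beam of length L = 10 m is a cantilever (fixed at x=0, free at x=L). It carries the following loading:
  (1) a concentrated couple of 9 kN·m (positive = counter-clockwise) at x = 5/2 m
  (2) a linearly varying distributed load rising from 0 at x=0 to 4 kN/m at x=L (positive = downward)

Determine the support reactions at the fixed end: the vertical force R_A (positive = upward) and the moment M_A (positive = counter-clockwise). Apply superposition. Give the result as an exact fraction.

Load 1 — applied couple M₀=9 kN·m at a=5/2 m (b=L-a=15/2):
  R_A = 0 kN
  M_A = -M₀ = -9 kN·m
Load 2 — triangular load w₀=4 kN/m (0→w₀ over full span):
  R_A = w₀L/2 = 4·10/2 = 20 kN
  M_A = w₀L²/3 = 4·10²/3 = 400/3 kN·m
Superposition: R_A = 20 kN, M_A = 373/3 kN·m

R_A = 20 kN, M_A = 373/3 kN·m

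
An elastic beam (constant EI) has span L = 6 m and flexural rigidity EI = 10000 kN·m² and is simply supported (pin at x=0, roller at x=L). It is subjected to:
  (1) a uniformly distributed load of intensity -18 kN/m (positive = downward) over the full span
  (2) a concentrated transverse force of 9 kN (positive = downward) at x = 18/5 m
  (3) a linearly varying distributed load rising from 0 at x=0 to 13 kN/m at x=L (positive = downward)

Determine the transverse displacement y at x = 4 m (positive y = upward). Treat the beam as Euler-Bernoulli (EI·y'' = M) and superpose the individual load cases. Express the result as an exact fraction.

Load 1 — uniform load w=-18 kN/m over full span:
  y_1 = -wx(L³-2Lx²+x³)/(24EI) = -(-18)·4·(6³-2·6·4²+4³)/(24·10000) = 33/1250 m
Load 2 — point force P=9 kN at a=18/5 m (b=L-a=12/5):
  y_2 = -Pa(L-x)(2Lx-a²-x²)/(6LEI)  [x>a] = -9·(18/5)·(6-4)·(2·6·4-(18/5)²-4²)/(6·6·10000) = -1071/312500 m
Load 3 — triangular load w₀=13 kN/m (0→w₀ over full span):
  y_3 = -w₀x(7L⁴-10L²x²+3x⁴)/(360LEI) = -13·4·(7·6⁴-10·6²·4²+3·4⁴)/(360·6·10000) = -221/22500 m
Superposition: y = Σ y_i = 18493/1406250 m ≈ 0.013151 m

y(4) = 18493/1406250 m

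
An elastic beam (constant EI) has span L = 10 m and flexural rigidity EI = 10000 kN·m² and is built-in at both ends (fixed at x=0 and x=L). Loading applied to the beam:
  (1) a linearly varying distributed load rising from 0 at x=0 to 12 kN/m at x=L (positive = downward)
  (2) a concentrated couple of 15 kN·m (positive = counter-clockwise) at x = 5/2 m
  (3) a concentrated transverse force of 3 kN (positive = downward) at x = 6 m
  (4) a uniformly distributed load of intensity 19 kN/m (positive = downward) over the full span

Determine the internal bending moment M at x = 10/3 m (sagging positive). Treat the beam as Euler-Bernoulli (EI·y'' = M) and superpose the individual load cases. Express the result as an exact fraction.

Load 1 — triangular load w₀=12 kN/m (0→w₀ over full span):
  M_1 = 3w₀Lx/20 - w₀L²/30 - w₀x³/(6L) = 3·12·10·(10/3)/20 - 12·10²/30 - 12·(10/3)³/(6·10) = 340/27 kN·m
Load 2 — applied couple M₀=15 kN·m at a=5/2 m (b=L-a=15/2):
  M_2 = R_Ax - M_A - M₀  [x>a] with R_A=27/16, M_A=-45/16 = (27/16)·(10/3) - (-45/16) - 15 = -105/16 kN·m
Load 3 — point force P=3 kN at a=6 m (b=L-a=4):
  M_3 = Pb²(3a+b)x/L³ - Pab²/L²  [x≤a] = 3·4²·(3·6+4)·(10/3)/10³ - 3·6·4²/10² = 16/25 kN·m
Load 4 — uniform load w=19 kN/m over full span:
  M_4 = wLx/2 - wL²/12 - wx²/2 = 19·10·(10/3)/2 - 19·10²/12 - 19·(10/3)²/2 = 475/9 kN·m
Superposition: M = Σ M_i = 642037/10800 kN·m ≈ 59.447870 kN·m

M(10/3) = 642037/10800 kN·m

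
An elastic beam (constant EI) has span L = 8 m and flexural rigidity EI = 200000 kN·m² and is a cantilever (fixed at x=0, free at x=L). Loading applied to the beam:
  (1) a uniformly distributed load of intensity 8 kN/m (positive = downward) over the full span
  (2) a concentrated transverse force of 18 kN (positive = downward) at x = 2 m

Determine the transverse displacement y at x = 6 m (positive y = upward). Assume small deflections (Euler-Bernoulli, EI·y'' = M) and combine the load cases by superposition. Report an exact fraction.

y(6) = -183/12500 m

Load 1 — uniform load w=8 kN/m over full span:
  y_1 = -wx²(x²-4Lx+6L²)/(24EI) = -8·6²·(6²-4·8·6+6·8²)/(24·200000) = -171/12500 m
Load 2 — point force P=18 kN at a=2 m (b=L-a=6):
  y_2 = -Pa²(3x-a)/(6EI)  [x>a] = -18·2²·(3·6-2)/(6·200000) = -3/3125 m
Superposition: y = Σ y_i = -183/12500 m ≈ -0.014640 m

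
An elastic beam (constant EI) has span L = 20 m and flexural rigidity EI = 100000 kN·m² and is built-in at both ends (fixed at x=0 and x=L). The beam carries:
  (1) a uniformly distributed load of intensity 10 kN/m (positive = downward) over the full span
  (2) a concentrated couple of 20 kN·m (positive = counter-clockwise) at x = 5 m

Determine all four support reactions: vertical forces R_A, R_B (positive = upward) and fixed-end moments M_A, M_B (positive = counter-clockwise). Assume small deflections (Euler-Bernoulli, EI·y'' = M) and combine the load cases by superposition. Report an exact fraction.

Load 1 — uniform load w=10 kN/m over full span:
  R_A = wL/2 = 10·20/2 = 100 kN
  M_A = wL²/12 = 10·20²/12 = 1000/3 kN·m
  R_B = wL/2 = 10·20/2 = 100 kN
  M_B = -wL²/12 = -10·20²/12 = -1000/3 kN·m
Load 2 — applied couple M₀=20 kN·m at a=5 m (b=L-a=15):
  R_A = 6M₀ab/L³ = 6·20·5·15/20³ = 9/8 kN
  M_A = M₀b(2a-b)/L² = 20·15·(2·5-15)/20² = -15/4 kN·m
  R_B = -6M₀ab/L³ = -6·20·5·15/20³ = -9/8 kN
  M_B = M₀a(2b-a)/L² = 20·5·(2·15-5)/20² = 25/4 kN·m
Superposition: R_A = 809/8 kN, M_A = 3955/12 kN·m, R_B = 791/8 kN, M_B = -3925/12 kN·m

R_A = 809/8 kN, M_A = 3955/12 kN·m, R_B = 791/8 kN, M_B = -3925/12 kN·m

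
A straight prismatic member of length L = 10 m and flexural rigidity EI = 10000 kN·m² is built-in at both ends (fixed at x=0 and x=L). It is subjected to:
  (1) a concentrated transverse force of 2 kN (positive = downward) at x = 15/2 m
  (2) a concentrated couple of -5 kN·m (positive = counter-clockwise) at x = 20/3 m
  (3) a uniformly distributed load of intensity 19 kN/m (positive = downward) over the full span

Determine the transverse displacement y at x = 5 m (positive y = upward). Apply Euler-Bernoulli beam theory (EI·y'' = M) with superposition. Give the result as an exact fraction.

y(5) = -71/1440 m

Load 1 — point force P=2 kN at a=15/2 m (b=L-a=5/2):
  y_1 = -Pb²x²(3aL-(3a+b)x)/(6L³EI)  [x≤a] = -2·(5/2)²·5²·(3·(15/2)·10-(3·(15/2)+(5/2))·5)/(6·10³·10000) = -1/1920 m
Load 2 — applied couple M₀=-5 kN·m at a=20/3 m (b=L-a=10/3):
  y_2 = (R_Ax³/6 - M_Ax²/2)/EI  [x≤a] with R_A=-2/3, M_A=-5/3 = ((-2/3)·5³/6 - (-5/3)·5²/2)/10000 = 1/1440 m
Load 3 — uniform load w=19 kN/m over full span:
  y_3 = -wx²(L-x)²/(24EI) = -19·5²·(10-5)²/(24·10000) = -19/384 m
Superposition: y = Σ y_i = -71/1440 m ≈ -0.049306 m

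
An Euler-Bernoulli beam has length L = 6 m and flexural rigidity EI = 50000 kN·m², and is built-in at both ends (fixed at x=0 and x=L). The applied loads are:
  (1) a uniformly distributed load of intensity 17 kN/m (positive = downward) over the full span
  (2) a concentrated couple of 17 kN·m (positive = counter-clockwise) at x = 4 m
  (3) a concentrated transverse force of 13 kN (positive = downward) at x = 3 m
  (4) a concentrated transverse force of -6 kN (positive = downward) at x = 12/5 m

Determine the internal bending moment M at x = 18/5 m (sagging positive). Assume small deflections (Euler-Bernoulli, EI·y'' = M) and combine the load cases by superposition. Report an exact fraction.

Load 1 — uniform load w=17 kN/m over full span:
  M_1 = wLx/2 - wL²/12 - wx²/2 = 17·6·(18/5)/2 - 17·6²/12 - 17·(18/5)²/2 = 561/25 kN·m
Load 2 — applied couple M₀=17 kN·m at a=4 m (b=L-a=2):
  M_2 = R_Ax - M_A  [x≤a] with R_A=34/9, M_A=17/3 = (34/9)·(18/5) - (17/3) = 119/15 kN·m
Load 3 — point force P=13 kN at a=3 m (b=L-a=3):
  M_3 = Pa²(a+3b)(L-x)/L³ - Pa²b/L²  [x>a] = 13·3²·(3+3·3)·(6-(18/5))/6³ - 13·3²·3/6² = 117/20 kN·m
Load 4 — point force P=-6 kN at a=12/5 m (b=L-a=18/5):
  M_4 = Pa²(a+3b)(L-x)/L³ - Pa²b/L²  [x>a] = (-6)·(12/5)²·((12/5)+3·(18/5))·(6-(18/5))/6³ - (-6)·(12/5)²·(18/5)/6² = -1008/625 kN·m
Superposition: M = Σ M_i = 259579/7500 kN·m ≈ 34.610533 kN·m

M(18/5) = 259579/7500 kN·m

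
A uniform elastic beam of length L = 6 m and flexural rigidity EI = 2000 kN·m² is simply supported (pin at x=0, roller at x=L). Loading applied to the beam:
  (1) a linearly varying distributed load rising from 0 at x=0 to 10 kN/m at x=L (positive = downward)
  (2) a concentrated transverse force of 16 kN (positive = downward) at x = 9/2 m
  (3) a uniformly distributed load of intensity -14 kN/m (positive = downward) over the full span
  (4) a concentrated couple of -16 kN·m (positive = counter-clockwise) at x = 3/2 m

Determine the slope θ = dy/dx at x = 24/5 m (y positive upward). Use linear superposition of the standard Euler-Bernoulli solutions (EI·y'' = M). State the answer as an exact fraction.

Load 1 — triangular load w₀=10 kN/m (0→w₀ over full span):
  θ_1 = -w₀(7L⁴-30L²x²+15x⁴)/(360LEI) = -10·(7·6⁴-30·6²·(24/5)²+15·(24/5)⁴)/(360·6·2000) = 2271/125000 rad
Load 2 — point force P=16 kN at a=9/2 m (b=L-a=3/2):
  θ_2 = -Pa(2L²-6Lx+3x²+a²)/(6LEI)  [x>a] = -16·(9/2)·(2·6²-6·6·(24/5)+3·(24/5)²+(9/2)²)/(6·6·2000) = 1143/100000 rad
Load 3 — uniform load w=-14 kN/m over full span:
  θ_3 = -w(L³-6Lx²+4x³)/(24EI) = -(-14)·(6³-6·6·(24/5)²+4·(24/5)³)/(24·2000) = -6237/125000 rad
Load 4 — applied couple M₀=-16 kN·m at a=3/2 m (b=L-a=9/2):
  θ_4 = (M₀x²/(2L)-M₀(x-a)+C₁)/EI  [x>a] with C₁=M₀(3b²-L²)/(6L)=-11 = ((-16)·(24/5)²/(2·6)-(-16)·((24/5)-(3/2))+(-11))/2000 = 277/50000 rad
Superposition: θ = Σ θ_i = -7379/500000 rad ≈ -0.014758 rad

θ(24/5) = -7379/500000 rad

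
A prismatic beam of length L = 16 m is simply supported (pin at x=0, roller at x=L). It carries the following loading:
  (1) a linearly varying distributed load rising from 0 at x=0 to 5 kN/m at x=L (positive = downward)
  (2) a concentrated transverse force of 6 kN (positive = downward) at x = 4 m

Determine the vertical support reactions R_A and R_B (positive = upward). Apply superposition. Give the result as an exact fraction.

Load 1 — triangular load w₀=5 kN/m (0→w₀ over full span):
  R_A = w₀L/6 = 5·16/6 = 40/3 kN
  R_B = w₀L/3 = 5·16/3 = 80/3 kN
Load 2 — point force P=6 kN at a=4 m (b=L-a=12):
  R_A = Pb/L = 6·12/16 = 9/2 kN
  R_B = Pa/L = 6·4/16 = 3/2 kN
Superposition: R_A = 107/6 kN, R_B = 169/6 kN

R_A = 107/6 kN, R_B = 169/6 kN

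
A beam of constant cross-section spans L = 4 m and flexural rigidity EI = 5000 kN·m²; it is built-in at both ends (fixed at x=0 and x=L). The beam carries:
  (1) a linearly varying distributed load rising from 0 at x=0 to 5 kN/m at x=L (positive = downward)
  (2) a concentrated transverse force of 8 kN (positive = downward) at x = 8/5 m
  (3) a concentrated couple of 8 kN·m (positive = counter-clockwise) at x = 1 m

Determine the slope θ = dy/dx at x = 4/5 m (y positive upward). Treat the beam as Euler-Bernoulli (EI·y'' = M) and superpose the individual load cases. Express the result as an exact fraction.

θ(4/5) = -1526/5859375 rad

Load 1 — triangular load w₀=5 kN/m (0→w₀ over full span):
  θ_1 = -w₀(2x(L-x)(L-2x)(x+2L)+x²(L-x)²)/(120LEI) = -5·(2·(4/5)·(4-(4/5))·(4-2·(4/5))·((4/5)+2·4)+(4/5)²·(4-(4/5))²)/(120·4·5000) = -56/234375 rad
Load 2 — point force P=8 kN at a=8/5 m (b=L-a=12/5):
  θ_2 = -Pb²x(2aL-(3a+b)x)/(2L³EI)  [x≤a] = -8·(12/5)²·(4/5)·(2·(8/5)·4-(3·(8/5)+(12/5))·(4/5))/(2·4³·5000) = -792/1953125 rad
Load 3 — applied couple M₀=8 kN·m at a=1 m (b=L-a=3):
  θ_3 = (R_Ax²/2 - M_Ax)/EI  [x≤a] with R_A=9/4, M_A=-3/2 = ((9/4)·(4/5)²/2 - (-3/2)·(4/5))/5000 = 6/15625 rad
Superposition: θ = Σ θ_i = -1526/5859375 rad ≈ -0.000260 rad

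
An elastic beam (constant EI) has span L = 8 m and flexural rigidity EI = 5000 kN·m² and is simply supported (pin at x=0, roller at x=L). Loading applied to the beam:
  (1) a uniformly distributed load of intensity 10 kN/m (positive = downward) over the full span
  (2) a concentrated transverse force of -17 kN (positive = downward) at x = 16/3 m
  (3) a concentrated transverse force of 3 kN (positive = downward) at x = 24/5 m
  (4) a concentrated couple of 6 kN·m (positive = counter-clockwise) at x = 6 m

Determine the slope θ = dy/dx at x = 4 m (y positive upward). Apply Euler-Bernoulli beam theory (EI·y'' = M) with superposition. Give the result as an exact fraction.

θ(4) = 136547/101250000 rad

Load 1 — uniform load w=10 kN/m over full span:
  θ_1 = -w(L³-6Lx²+4x³)/(24EI) = -10·(8³-6·8·4²+4·4³)/(24·5000) = 0 rad
Load 2 — point force P=-17 kN at a=16/3 m (b=L-a=8/3):
  θ_2 = -Pb(L²-b²-3x²)/(6LEI)  [x≤a] = -(-17)·(8/3)·(8²-(8/3)²-3·4²)/(6·8·5000) = 17/10125 rad
Load 3 — point force P=3 kN at a=24/5 m (b=L-a=16/5):
  θ_3 = -Pb(L²-b²-3x²)/(6LEI)  [x≤a] = -3·(16/5)·(8²-(16/5)²-3·4²)/(6·8·5000) = -18/78125 rad
Load 4 — applied couple M₀=6 kN·m at a=6 m (b=L-a=2):
  θ_4 = (M₀x²/(2L)+C₁)/EI  [x≤a] with C₁=M₀(3b²-L²)/(6L)=-13/2 = (6·4²/(2·8)+(-13/2))/5000 = -1/10000 rad
Superposition: θ = Σ θ_i = 136547/101250000 rad ≈ 0.001349 rad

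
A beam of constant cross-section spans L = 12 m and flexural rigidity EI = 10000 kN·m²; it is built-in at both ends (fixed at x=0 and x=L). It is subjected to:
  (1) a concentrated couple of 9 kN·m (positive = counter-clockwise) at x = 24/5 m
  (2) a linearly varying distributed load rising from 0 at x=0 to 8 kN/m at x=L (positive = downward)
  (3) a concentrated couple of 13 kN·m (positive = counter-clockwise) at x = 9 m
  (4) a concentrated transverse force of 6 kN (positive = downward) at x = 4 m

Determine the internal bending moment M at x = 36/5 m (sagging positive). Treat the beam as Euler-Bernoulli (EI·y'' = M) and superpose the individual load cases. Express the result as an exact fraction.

M(36/5) = 170099/6000 kN·m

Load 1 — applied couple M₀=9 kN·m at a=24/5 m (b=L-a=36/5):
  M_1 = R_Ax - M_A - M₀  [x>a] with R_A=27/25, M_A=27/25 = (27/25)·(36/5) - (27/25) - 9 = -288/125 kN·m
Load 2 — triangular load w₀=8 kN/m (0→w₀ over full span):
  M_2 = 3w₀Lx/20 - w₀L²/30 - w₀x³/(6L) = 3·8·12·(36/5)/20 - 8·12²/30 - 8·(36/5)³/(6·12) = 2976/125 kN·m
Load 3 — applied couple M₀=13 kN·m at a=9 m (b=L-a=3):
  M_3 = R_Ax - M_A  [x≤a] with R_A=39/32, M_A=65/16 = (39/32)·(36/5) - (65/16) = 377/80 kN·m
Load 4 — point force P=6 kN at a=4 m (b=L-a=8):
  M_4 = Pa²(a+3b)(L-x)/L³ - Pa²b/L²  [x>a] = 6·4²·(4+3·8)·(12-(36/5))/12³ - 6·4²·8/12² = 32/15 kN·m
Superposition: M = Σ M_i = 170099/6000 kN·m ≈ 28.349833 kN·m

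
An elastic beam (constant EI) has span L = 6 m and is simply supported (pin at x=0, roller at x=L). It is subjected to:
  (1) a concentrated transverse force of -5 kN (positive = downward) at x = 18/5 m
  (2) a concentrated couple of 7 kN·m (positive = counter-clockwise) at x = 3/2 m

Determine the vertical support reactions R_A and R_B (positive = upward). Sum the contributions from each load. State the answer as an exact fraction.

Load 1 — point force P=-5 kN at a=18/5 m (b=L-a=12/5):
  R_A = Pb/L = (-5)·(12/5)/6 = -2 kN
  R_B = Pa/L = (-5)·(18/5)/6 = -3 kN
Load 2 — applied couple M₀=7 kN·m at a=3/2 m (b=L-a=9/2):
  R_A = M₀/L = 7/6 kN
  R_B = -M₀/L = -7/6 kN
Superposition: R_A = -5/6 kN, R_B = -25/6 kN

R_A = -5/6 kN, R_B = -25/6 kN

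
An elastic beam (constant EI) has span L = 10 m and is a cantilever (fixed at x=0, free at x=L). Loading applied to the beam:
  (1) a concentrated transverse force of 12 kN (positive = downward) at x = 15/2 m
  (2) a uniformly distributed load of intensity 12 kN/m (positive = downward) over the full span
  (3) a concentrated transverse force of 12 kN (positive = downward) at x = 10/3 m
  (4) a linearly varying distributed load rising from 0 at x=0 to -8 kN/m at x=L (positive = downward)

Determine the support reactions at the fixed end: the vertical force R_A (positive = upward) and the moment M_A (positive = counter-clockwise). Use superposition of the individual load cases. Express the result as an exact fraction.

Load 1 — point force P=12 kN at a=15/2 m (b=L-a=5/2):
  R_A = P = 12 kN
  M_A = Pa = 12·(15/2) = 90 kN·m
Load 2 — uniform load w=12 kN/m over full span:
  R_A = wL = 12·10 = 120 kN
  M_A = wL²/2 = 12·10²/2 = 600 kN·m
Load 3 — point force P=12 kN at a=10/3 m (b=L-a=20/3):
  R_A = P = 12 kN
  M_A = Pa = 12·(10/3) = 40 kN·m
Load 4 — triangular load w₀=-8 kN/m (0→w₀ over full span):
  R_A = w₀L/2 = (-8)·10/2 = -40 kN
  M_A = w₀L²/3 = (-8)·10²/3 = -800/3 kN·m
Superposition: R_A = 104 kN, M_A = 1390/3 kN·m

R_A = 104 kN, M_A = 1390/3 kN·m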